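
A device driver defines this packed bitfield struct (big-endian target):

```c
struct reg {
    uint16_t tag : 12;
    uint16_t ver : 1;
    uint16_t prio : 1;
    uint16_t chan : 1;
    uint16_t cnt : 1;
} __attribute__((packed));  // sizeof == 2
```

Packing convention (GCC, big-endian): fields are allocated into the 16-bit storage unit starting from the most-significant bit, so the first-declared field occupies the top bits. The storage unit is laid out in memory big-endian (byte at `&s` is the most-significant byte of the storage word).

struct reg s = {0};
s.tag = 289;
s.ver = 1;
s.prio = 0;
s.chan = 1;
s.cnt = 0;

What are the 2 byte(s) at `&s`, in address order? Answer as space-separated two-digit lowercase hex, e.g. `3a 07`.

12 1a

tag (12b) val=289 bits=0x121 at bit 4: 0x1210
ver (1b) val=1 bits=0x1 at bit 3: 0x1218
prio (1b) val=0 bits=0x0 at bit 2: 0x1218
chan (1b) val=1 bits=0x1 at bit 1: 0x121a
cnt (1b) val=0 bits=0x0 at bit 0: 0x121a
word = 0x121a → big-endian bytes:
  [0]=0x12  [1]=0x1a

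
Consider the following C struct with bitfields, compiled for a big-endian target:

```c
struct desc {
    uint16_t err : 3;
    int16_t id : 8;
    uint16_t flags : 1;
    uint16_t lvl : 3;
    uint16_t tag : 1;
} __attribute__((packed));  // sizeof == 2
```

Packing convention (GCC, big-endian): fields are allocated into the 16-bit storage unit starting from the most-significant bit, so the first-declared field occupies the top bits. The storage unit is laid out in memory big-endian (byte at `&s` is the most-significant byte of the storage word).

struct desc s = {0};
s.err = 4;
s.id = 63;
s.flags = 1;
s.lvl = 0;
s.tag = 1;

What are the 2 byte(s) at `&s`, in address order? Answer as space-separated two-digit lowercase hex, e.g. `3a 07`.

err (3b) val=4 bits=0x4 at bit 13: 0x8000
id (8b) val=63 bits=0x3f at bit 5: 0x87e0
flags (1b) val=1 bits=0x1 at bit 4: 0x87f0
lvl (3b) val=0 bits=0x0 at bit 1: 0x87f0
tag (1b) val=1 bits=0x1 at bit 0: 0x87f1
word = 0x87f1 → big-endian bytes:
  [0]=0x87  [1]=0xf1

87 f1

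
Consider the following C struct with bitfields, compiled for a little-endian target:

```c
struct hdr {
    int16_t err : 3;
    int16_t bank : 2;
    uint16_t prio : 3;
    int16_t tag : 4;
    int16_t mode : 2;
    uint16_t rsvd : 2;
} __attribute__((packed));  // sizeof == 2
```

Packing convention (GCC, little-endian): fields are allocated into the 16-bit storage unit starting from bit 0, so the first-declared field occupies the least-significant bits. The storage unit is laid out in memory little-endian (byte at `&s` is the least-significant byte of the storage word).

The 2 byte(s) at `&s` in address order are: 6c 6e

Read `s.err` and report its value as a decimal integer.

[0]=0x6c [1]=0x6e (little-endian) → word 0x6e6c
err:3 @ bit 0 → (0x6e6c>>0)&0x7 = 0x4  ←
bank:2 @ bit 3 → (0x6e6c>>3)&0x3 = 0x1
prio:3 @ bit 5 → (0x6e6c>>5)&0x7 = 0x3
tag:4 @ bit 8 → (0x6e6c>>8)&0xf = 0xe
mode:2 @ bit 12 → (0x6e6c>>12)&0x3 = 0x2
rsvd:2 @ bit 14 → (0x6e6c>>14)&0x3 = 0x1
err signed 3b, MSB=1: 4 - 8 = -4

-4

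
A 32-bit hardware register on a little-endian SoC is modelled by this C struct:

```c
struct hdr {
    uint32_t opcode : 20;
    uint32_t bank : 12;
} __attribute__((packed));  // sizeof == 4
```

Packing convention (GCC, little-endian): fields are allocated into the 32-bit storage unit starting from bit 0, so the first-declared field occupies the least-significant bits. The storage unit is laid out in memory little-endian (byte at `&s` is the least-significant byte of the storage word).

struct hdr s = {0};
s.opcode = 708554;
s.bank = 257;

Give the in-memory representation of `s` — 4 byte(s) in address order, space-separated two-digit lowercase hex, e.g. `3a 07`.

ca cf 1a 10

opcode:20 = 708554 → 0xacfca << 0 → word 0x000acfca
bank:12 = 257 → 0x101 << 20 → word 0x101acfca
word = 0x101acfca → little-endian bytes:
  [0]=0xca  [1]=0xcf  [2]=0x1a  [3]=0x10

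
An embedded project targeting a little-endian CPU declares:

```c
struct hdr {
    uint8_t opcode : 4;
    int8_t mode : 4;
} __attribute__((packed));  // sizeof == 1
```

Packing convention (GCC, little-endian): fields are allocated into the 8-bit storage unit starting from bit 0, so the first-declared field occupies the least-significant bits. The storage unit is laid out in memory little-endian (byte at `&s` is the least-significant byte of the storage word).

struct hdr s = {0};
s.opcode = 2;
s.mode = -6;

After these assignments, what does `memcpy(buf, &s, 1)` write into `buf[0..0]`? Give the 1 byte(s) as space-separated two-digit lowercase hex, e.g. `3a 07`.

a2

[0+:4] opcode=2 & 0xf = 0x2; word=0x02
[4+:4] mode=-6 & 0xf = 0xa; word=0xa2
word = 0xa2 → little-endian bytes:
  [0]=0xa2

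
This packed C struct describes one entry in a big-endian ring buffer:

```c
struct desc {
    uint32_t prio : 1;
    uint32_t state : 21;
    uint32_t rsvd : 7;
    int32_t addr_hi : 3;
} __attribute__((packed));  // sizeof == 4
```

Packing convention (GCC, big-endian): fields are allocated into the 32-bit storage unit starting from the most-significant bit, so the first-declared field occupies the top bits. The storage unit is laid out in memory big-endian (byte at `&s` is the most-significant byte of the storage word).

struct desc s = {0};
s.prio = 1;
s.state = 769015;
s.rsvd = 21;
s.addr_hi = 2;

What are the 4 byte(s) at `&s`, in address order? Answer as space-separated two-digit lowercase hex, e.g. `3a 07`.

ae ef dc aa

[31+:1] prio=1 & 0x1 = 0x1; word=0x80000000
[10+:21] state=769015 & 0x1fffff = 0xbbbf7; word=0xaeefdc00
[3+:7] rsvd=21 & 0x7f = 0x15; word=0xaeefdca8
[0+:3] addr_hi=2 & 0x7 = 0x2; word=0xaeefdcaa
word = 0xaeefdcaa → big-endian bytes:
  [0]=0xae  [1]=0xef  [2]=0xdc  [3]=0xaa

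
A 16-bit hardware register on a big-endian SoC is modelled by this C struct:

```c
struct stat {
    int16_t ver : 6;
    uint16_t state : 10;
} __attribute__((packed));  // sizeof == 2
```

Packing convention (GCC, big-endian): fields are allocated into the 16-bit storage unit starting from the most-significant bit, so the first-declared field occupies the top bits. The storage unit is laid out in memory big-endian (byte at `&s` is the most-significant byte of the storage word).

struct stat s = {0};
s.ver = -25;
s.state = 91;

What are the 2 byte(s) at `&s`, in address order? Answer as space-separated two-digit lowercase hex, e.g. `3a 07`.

9c 5b

ver (6b) val=-25 bits=0x27 at bit 10: 0x9c00
state (10b) val=91 bits=0x5b at bit 0: 0x9c5b
word = 0x9c5b → big-endian bytes:
  [0]=0x9c  [1]=0x5b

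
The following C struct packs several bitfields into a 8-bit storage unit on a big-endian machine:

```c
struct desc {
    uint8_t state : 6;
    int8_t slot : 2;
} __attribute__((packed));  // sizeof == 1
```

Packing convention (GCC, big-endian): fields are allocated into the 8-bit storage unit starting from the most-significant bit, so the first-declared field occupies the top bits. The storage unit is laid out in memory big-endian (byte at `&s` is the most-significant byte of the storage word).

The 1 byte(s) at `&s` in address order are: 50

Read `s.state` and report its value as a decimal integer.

[0]=0x50 (big-endian) → word 0x50
state [2+:6] = (word>>2) & 0x3f = 20  ←
slot [0+:2] = (word>>0) & 0x3 = 0

20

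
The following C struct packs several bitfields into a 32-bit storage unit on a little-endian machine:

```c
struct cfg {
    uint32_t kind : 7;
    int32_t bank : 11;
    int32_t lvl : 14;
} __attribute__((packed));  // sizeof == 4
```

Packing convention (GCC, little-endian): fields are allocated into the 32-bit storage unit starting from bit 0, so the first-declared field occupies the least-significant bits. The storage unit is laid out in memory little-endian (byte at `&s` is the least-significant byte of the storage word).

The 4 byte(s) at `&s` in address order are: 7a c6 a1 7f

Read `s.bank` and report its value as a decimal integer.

908

[0]=0x7a [1]=0xc6 [2]=0xa1 [3]=0x7f (little-endian) → word 0x7fa1c67a
kind [0+:7] = (word>>0) & 0x7f = 122
bank [7+:11] = (word>>7) & 0x7ff = 908  ←
lvl [18+:14] = (word>>18) & 0x3fff = 8168
bank signed 11b, MSB=0: value = 908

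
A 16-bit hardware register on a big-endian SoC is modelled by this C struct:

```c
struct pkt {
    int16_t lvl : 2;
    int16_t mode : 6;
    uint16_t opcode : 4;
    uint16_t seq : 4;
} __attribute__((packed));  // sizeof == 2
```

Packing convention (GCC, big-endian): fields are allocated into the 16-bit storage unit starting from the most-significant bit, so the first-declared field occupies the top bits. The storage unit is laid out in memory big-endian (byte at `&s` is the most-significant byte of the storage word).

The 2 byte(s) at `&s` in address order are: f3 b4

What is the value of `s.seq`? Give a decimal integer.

4

[0]=0xf3 [1]=0xb4 (big-endian) → word 0xf3b4
lvl:2 @ bit 14 → (0xf3b4>>14)&0x3 = 0x3
mode:6 @ bit 8 → (0xf3b4>>8)&0x3f = 0x33
opcode:4 @ bit 4 → (0xf3b4>>4)&0xf = 0xb
seq:4 @ bit 0 → (0xf3b4>>0)&0xf = 0x4  ←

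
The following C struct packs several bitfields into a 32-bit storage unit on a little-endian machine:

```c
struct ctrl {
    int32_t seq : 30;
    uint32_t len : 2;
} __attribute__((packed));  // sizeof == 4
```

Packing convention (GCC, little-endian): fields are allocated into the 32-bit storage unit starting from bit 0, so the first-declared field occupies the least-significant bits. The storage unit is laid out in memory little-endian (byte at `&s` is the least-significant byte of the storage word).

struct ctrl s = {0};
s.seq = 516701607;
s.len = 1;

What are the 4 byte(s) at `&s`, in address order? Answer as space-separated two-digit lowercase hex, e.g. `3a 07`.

a7 3d cc 5e

seq:30 = 516701607 → 0x1ecc3da7 << 0 → word 0x1ecc3da7
len:2 = 1 → 0x1 << 30 → word 0x5ecc3da7
word = 0x5ecc3da7 → little-endian bytes:
  [0]=0xa7  [1]=0x3d  [2]=0xcc  [3]=0x5e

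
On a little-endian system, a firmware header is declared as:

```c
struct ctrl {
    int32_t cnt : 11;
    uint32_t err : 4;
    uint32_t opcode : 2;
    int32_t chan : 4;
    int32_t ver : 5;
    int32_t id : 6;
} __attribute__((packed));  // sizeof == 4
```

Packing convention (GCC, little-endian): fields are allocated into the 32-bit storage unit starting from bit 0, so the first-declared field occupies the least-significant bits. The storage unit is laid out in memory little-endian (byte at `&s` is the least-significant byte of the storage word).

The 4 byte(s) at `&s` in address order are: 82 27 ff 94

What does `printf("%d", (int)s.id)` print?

[0]=0x82 [1]=0x27 [2]=0xff [3]=0x94 (little-endian) → word 0x94ff2782
cnt [0+:11] = (word>>0) & 0x7ff = 1922
err [11+:4] = (word>>11) & 0xf = 4
opcode [15+:2] = (word>>15) & 0x3 = 2
chan [17+:4] = (word>>17) & 0xf = 15
ver [21+:5] = (word>>21) & 0x1f = 7
id [26+:6] = (word>>26) & 0x3f = 37  ←
id signed 6b, MSB=1: 37 - 64 = -27

-27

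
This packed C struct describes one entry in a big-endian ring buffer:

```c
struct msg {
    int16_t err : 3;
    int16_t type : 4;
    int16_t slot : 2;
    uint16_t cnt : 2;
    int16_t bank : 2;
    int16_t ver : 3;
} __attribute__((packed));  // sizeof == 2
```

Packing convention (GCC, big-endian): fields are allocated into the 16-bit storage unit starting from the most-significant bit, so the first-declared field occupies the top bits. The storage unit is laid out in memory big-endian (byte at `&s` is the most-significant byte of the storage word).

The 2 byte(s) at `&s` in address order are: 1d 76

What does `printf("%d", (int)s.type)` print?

[0]=0x1d [1]=0x76 (big-endian) → word 0x1d76
err [13+:3] = (word>>13) & 0x7 = 0
type [9+:4] = (word>>9) & 0xf = 14  ←
slot [7+:2] = (word>>7) & 0x3 = 2
cnt [5+:2] = (word>>5) & 0x3 = 3
bank [3+:2] = (word>>3) & 0x3 = 2
ver [0+:3] = (word>>0) & 0x7 = 6
type signed 4b, MSB=1: 14 - 16 = -2

-2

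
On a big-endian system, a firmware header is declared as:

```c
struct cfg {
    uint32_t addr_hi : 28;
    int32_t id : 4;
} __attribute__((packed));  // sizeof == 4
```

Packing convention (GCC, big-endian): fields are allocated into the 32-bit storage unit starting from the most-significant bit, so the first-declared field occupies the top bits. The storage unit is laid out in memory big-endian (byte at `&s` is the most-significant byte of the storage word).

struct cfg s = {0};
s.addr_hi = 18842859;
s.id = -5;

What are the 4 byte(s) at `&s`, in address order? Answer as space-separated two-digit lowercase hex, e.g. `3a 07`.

11 f8 4e bb

addr_hi (28b) val=18842859 bits=0x11f84eb at bit 4: 0x11f84eb0
id (4b) val=-5 bits=0xb at bit 0: 0x11f84ebb
word = 0x11f84ebb → big-endian bytes:
  [0]=0x11  [1]=0xf8  [2]=0x4e  [3]=0xbb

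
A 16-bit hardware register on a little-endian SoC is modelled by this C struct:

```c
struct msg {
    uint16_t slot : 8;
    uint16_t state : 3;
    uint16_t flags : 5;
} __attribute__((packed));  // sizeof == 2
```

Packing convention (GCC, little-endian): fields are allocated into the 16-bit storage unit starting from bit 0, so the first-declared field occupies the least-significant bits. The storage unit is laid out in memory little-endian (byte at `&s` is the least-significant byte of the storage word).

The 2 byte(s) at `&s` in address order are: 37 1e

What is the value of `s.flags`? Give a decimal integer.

[0]=0x37 [1]=0x1e (little-endian) → word 0x1e37
slot [0+:8] = (word>>0) & 0xff = 55
state [8+:3] = (word>>8) & 0x7 = 6
flags [11+:5] = (word>>11) & 0x1f = 3  ←

3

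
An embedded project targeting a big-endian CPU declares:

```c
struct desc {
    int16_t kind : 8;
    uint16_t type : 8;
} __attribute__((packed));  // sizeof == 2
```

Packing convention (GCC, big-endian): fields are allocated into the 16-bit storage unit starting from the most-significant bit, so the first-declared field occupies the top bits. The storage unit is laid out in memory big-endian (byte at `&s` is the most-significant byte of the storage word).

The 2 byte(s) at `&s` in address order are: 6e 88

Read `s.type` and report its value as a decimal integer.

136

[0]=0x6e [1]=0x88 (big-endian) → word 0x6e88
kind:8 @ bit 8 → (0x6e88>>8)&0xff = 0x6e
type:8 @ bit 0 → (0x6e88>>0)&0xff = 0x88  ←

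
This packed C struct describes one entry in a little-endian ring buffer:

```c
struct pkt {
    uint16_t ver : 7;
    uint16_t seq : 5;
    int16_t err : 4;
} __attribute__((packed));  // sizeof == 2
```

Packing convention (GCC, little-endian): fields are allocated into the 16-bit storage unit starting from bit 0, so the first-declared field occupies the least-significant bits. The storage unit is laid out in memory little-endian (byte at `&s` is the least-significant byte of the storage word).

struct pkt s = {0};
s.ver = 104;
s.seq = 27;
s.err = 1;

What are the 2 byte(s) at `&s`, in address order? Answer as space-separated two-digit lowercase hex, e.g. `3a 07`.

[0+:7] ver=104 & 0x7f = 0x68; word=0x0068
[7+:5] seq=27 & 0x1f = 0x1b; word=0x0de8
[12+:4] err=1 & 0xf = 0x1; word=0x1de8
word = 0x1de8 → little-endian bytes:
  [0]=0xe8  [1]=0x1d

e8 1d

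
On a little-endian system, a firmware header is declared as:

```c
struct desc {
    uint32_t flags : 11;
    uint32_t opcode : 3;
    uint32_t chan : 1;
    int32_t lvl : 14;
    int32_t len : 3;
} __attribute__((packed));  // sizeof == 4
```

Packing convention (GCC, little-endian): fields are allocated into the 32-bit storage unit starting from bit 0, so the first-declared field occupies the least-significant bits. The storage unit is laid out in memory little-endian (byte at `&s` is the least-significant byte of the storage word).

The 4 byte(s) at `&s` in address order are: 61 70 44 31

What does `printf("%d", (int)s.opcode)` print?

[0]=0x61 [1]=0x70 [2]=0x44 [3]=0x31 (little-endian) → word 0x31447061
flags [0+:11] = (word>>0) & 0x7ff = 97
opcode [11+:3] = (word>>11) & 0x7 = 6  ←
chan [14+:1] = (word>>14) & 0x1 = 1
lvl [15+:14] = (word>>15) & 0x3fff = 8840
len [29+:3] = (word>>29) & 0x7 = 1

6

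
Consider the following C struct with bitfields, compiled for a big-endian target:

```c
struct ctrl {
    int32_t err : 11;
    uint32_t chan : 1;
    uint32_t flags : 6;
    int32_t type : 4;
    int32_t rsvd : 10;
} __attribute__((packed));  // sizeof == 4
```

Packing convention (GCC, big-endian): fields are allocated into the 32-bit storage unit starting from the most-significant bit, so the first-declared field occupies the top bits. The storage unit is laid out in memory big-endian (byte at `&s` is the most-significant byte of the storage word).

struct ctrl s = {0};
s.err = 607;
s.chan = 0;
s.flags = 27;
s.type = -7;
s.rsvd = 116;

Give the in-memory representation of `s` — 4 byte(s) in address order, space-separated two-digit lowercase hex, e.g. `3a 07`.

err:11 = 607 → 0x25f << 21 → word 0x4be00000
chan:1 = 0 → 0x0 << 20 → word 0x4be00000
flags:6 = 27 → 0x1b << 14 → word 0x4be6c000
type:4 = -7 → 0x9 << 10 → word 0x4be6e400
rsvd:10 = 116 → 0x74 << 0 → word 0x4be6e474
word = 0x4be6e474 → big-endian bytes:
  [0]=0x4b  [1]=0xe6  [2]=0xe4  [3]=0x74

4b e6 e4 74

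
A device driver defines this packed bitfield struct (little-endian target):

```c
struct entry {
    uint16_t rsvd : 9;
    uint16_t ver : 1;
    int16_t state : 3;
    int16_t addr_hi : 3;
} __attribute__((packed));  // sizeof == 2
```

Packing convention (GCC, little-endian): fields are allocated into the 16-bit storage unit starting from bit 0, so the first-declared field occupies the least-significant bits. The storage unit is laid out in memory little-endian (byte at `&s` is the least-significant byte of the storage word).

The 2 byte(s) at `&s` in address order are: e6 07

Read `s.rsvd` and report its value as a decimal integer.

486

[0]=0xe6 [1]=0x07 (little-endian) → word 0x07e6
rsvd:9 @ bit 0 → (0x07e6>>0)&0x1ff = 0x1e6  ←
ver:1 @ bit 9 → (0x07e6>>9)&0x1 = 0x1
state:3 @ bit 10 → (0x07e6>>10)&0x7 = 0x1
addr_hi:3 @ bit 13 → (0x07e6>>13)&0x7 = 0x0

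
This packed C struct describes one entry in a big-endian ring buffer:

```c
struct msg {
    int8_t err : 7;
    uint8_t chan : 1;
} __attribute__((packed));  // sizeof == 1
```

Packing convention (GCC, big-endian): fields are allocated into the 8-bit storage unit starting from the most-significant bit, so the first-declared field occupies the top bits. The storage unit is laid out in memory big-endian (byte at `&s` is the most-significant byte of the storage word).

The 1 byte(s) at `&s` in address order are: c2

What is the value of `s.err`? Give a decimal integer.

-31

[0]=0xc2 (big-endian) → word 0xc2
err:7 @ bit 1 → (0xc2>>1)&0x7f = 0x61  ←
chan:1 @ bit 0 → (0xc2>>0)&0x1 = 0x0
err signed 7b, MSB=1: 97 - 128 = -31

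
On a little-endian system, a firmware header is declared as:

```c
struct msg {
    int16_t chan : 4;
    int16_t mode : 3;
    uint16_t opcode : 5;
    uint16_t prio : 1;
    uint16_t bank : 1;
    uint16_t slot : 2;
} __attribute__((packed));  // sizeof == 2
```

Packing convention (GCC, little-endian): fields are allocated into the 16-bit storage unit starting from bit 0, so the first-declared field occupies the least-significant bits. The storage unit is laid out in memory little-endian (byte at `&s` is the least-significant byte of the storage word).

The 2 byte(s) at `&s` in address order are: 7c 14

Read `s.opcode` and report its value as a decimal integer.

8

[0]=0x7c [1]=0x14 (little-endian) → word 0x147c
chan [0+:4] = (word>>0) & 0xf = 12
mode [4+:3] = (word>>4) & 0x7 = 7
opcode [7+:5] = (word>>7) & 0x1f = 8  ←
prio [12+:1] = (word>>12) & 0x1 = 1
bank [13+:1] = (word>>13) & 0x1 = 0
slot [14+:2] = (word>>14) & 0x3 = 0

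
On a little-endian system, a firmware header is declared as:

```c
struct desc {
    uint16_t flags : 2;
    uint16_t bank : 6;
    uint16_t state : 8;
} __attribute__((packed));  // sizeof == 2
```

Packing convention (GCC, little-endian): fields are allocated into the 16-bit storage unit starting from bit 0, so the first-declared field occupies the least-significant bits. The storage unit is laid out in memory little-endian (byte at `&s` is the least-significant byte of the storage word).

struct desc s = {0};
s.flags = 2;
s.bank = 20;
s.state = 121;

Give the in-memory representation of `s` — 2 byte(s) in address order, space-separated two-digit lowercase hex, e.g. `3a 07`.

flags (2b) val=2 bits=0x2 at bit 0: 0x0002
bank (6b) val=20 bits=0x14 at bit 2: 0x0052
state (8b) val=121 bits=0x79 at bit 8: 0x7952
word = 0x7952 → little-endian bytes:
  [0]=0x52  [1]=0x79

52 79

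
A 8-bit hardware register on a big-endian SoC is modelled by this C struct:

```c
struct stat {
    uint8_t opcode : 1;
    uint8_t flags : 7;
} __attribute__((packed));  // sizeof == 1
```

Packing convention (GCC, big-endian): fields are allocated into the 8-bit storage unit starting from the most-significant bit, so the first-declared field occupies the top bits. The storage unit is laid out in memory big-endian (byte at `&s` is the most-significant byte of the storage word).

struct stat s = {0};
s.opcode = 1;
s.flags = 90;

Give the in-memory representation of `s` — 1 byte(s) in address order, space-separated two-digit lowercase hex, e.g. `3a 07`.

da

opcode:1 = 1 → 0x1 << 7 → word 0x80
flags:7 = 90 → 0x5a << 0 → word 0xda
word = 0xda → big-endian bytes:
  [0]=0xda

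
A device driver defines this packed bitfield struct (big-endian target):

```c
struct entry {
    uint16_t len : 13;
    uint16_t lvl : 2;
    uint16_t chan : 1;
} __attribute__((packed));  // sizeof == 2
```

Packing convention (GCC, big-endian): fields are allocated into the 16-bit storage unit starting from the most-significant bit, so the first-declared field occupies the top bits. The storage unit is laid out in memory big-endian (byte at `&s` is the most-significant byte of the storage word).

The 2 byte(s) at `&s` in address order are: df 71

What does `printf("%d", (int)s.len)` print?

7150

[0]=0xdf [1]=0x71 (big-endian) → word 0xdf71
len:13 @ bit 3 → (0xdf71>>3)&0x1fff = 0x1bee  ←
lvl:2 @ bit 1 → (0xdf71>>1)&0x3 = 0x0
chan:1 @ bit 0 → (0xdf71>>0)&0x1 = 0x1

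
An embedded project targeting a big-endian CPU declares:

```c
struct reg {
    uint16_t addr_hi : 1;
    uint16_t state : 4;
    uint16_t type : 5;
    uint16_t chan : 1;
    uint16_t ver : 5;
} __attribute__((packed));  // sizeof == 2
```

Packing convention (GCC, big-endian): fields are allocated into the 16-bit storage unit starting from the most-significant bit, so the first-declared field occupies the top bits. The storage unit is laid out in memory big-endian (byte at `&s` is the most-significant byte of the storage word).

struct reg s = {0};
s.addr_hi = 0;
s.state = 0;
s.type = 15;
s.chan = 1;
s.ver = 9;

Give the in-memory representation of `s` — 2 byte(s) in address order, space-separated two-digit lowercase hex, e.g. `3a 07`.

[15+:1] addr_hi=0 & 0x1 = 0x0; word=0x0000
[11+:4] state=0 & 0xf = 0x0; word=0x0000
[6+:5] type=15 & 0x1f = 0xf; word=0x03c0
[5+:1] chan=1 & 0x1 = 0x1; word=0x03e0
[0+:5] ver=9 & 0x1f = 0x9; word=0x03e9
word = 0x03e9 → big-endian bytes:
  [0]=0x03  [1]=0xe9

03 e9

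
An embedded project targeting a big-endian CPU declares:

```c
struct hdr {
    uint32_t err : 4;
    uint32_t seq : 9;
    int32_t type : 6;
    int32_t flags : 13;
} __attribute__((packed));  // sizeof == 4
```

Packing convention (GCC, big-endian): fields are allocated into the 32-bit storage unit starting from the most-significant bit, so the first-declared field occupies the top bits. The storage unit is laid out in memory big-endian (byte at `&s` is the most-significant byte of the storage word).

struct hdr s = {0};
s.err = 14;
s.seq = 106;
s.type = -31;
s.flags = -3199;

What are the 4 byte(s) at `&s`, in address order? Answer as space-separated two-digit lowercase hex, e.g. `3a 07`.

e3 54 33 81

[28+:4] err=14 & 0xf = 0xe; word=0xe0000000
[19+:9] seq=106 & 0x1ff = 0x6a; word=0xe3500000
[13+:6] type=-31 & 0x3f = 0x21; word=0xe3542000
[0+:13] flags=-3199 & 0x1fff = 0x1381; word=0xe3543381
word = 0xe3543381 → big-endian bytes:
  [0]=0xe3  [1]=0x54  [2]=0x33  [3]=0x81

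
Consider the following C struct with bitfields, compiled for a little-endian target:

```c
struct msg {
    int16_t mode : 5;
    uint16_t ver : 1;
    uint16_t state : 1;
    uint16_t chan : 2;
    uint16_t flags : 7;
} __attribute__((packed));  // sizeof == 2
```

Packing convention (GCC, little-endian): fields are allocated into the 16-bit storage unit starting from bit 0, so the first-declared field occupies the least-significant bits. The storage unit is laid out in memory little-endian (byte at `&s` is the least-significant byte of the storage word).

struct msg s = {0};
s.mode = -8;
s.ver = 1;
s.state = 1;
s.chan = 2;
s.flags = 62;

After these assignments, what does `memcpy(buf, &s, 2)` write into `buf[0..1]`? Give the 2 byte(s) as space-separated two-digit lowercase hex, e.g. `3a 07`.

mode (5b) val=-8 bits=0x18 at bit 0: 0x0018
ver (1b) val=1 bits=0x1 at bit 5: 0x0038
state (1b) val=1 bits=0x1 at bit 6: 0x0078
chan (2b) val=2 bits=0x2 at bit 7: 0x0178
flags (7b) val=62 bits=0x3e at bit 9: 0x7d78
word = 0x7d78 → little-endian bytes:
  [0]=0x78  [1]=0x7d

78 7d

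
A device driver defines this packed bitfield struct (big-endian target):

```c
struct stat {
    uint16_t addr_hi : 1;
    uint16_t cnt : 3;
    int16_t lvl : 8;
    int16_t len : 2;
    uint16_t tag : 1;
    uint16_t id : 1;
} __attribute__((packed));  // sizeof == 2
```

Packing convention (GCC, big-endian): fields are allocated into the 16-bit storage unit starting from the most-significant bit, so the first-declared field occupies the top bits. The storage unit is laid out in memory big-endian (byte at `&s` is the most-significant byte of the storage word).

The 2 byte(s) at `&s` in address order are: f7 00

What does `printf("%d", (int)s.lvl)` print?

112

[0]=0xf7 [1]=0x00 (big-endian) → word 0xf700
addr_hi:1 @ bit 15 → (0xf700>>15)&0x1 = 0x1
cnt:3 @ bit 12 → (0xf700>>12)&0x7 = 0x7
lvl:8 @ bit 4 → (0xf700>>4)&0xff = 0x70  ←
len:2 @ bit 2 → (0xf700>>2)&0x3 = 0x0
tag:1 @ bit 1 → (0xf700>>1)&0x1 = 0x0
id:1 @ bit 0 → (0xf700>>0)&0x1 = 0x0
lvl signed 8b, MSB=0: value = 112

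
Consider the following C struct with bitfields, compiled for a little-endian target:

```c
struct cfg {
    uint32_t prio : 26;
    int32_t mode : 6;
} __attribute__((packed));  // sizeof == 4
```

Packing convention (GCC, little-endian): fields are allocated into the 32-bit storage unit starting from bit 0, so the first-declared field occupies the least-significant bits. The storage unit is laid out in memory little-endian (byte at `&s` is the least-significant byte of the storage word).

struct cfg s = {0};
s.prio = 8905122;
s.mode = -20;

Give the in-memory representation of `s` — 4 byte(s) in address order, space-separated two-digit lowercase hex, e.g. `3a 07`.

[0+:26] prio=8905122 & 0x3ffffff = 0x87e1a2; word=0x0087e1a2
[26+:6] mode=-20 & 0x3f = 0x2c; word=0xb087e1a2
word = 0xb087e1a2 → little-endian bytes:
  [0]=0xa2  [1]=0xe1  [2]=0x87  [3]=0xb0

a2 e1 87 b0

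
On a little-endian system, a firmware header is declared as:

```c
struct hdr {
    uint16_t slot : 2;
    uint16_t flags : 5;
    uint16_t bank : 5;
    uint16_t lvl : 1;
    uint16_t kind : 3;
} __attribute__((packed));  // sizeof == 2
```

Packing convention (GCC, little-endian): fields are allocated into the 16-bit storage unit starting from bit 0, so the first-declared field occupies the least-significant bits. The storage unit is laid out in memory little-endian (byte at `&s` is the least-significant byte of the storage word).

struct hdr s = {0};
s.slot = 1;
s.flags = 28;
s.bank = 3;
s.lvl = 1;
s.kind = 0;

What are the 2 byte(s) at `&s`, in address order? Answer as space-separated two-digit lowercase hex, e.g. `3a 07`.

f1 11

slot:2 = 1 → 0x1 << 0 → word 0x0001
flags:5 = 28 → 0x1c << 2 → word 0x0071
bank:5 = 3 → 0x3 << 7 → word 0x01f1
lvl:1 = 1 → 0x1 << 12 → word 0x11f1
kind:3 = 0 → 0x0 << 13 → word 0x11f1
word = 0x11f1 → little-endian bytes:
  [0]=0xf1  [1]=0x11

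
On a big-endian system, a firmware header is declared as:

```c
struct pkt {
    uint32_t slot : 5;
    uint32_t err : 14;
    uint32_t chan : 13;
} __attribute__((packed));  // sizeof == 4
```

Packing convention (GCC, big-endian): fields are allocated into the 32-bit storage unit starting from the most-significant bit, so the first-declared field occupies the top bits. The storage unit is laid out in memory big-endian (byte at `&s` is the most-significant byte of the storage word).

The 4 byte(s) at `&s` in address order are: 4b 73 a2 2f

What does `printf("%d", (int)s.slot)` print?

9

[0]=0x4b [1]=0x73 [2]=0xa2 [3]=0x2f (big-endian) → word 0x4b73a22f
slot:5 @ bit 27 → (0x4b73a22f>>27)&0x1f = 0x9  ←
err:14 @ bit 13 → (0x4b73a22f>>13)&0x3fff = 0x1b9d
chan:13 @ bit 0 → (0x4b73a22f>>0)&0x1fff = 0x22f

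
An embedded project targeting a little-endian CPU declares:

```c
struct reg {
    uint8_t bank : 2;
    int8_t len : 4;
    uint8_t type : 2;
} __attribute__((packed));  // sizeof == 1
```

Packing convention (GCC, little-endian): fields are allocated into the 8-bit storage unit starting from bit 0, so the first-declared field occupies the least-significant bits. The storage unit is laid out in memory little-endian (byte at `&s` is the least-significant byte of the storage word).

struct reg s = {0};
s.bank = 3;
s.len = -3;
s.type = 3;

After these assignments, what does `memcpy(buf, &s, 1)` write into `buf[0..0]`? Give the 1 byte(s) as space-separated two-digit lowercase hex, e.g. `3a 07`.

f7

bank:2 = 3 → 0x3 << 0 → word 0x03
len:4 = -3 → 0xd << 2 → word 0x37
type:2 = 3 → 0x3 << 6 → word 0xf7
word = 0xf7 → little-endian bytes:
  [0]=0xf7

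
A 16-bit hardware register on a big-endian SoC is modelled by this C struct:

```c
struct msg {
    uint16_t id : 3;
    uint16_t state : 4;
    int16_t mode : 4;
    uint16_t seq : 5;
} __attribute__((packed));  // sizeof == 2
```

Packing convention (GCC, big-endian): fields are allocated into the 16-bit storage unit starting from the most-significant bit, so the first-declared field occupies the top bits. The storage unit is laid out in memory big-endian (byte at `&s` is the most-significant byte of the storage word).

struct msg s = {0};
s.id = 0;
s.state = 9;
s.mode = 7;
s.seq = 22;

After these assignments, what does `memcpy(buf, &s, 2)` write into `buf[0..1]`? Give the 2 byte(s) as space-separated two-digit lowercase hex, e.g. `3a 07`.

id:3 = 0 → 0x0 << 13 → word 0x0000
state:4 = 9 → 0x9 << 9 → word 0x1200
mode:4 = 7 → 0x7 << 5 → word 0x12e0
seq:5 = 22 → 0x16 << 0 → word 0x12f6
word = 0x12f6 → big-endian bytes:
  [0]=0x12  [1]=0xf6

12 f6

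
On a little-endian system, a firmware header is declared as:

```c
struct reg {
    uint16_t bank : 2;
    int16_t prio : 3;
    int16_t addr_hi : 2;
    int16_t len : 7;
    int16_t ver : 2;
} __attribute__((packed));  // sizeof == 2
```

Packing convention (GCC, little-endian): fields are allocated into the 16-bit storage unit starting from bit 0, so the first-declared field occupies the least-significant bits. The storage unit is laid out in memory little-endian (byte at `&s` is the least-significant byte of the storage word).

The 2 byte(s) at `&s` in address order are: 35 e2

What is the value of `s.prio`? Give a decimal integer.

[0]=0x35 [1]=0xe2 (little-endian) → word 0xe235
bank:2 @ bit 0 → (0xe235>>0)&0x3 = 0x1
prio:3 @ bit 2 → (0xe235>>2)&0x7 = 0x5  ←
addr_hi:2 @ bit 5 → (0xe235>>5)&0x3 = 0x1
len:7 @ bit 7 → (0xe235>>7)&0x7f = 0x44
ver:2 @ bit 14 → (0xe235>>14)&0x3 = 0x3
prio signed 3b, MSB=1: 5 - 8 = -3

-3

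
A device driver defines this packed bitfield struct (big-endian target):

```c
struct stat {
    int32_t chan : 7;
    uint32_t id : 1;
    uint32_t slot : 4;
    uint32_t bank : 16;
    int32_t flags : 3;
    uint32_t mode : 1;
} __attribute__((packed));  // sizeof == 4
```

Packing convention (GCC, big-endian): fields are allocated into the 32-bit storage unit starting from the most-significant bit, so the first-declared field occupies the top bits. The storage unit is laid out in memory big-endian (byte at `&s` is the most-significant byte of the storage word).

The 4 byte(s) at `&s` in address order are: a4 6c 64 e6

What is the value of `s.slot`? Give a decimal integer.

6

[0]=0xa4 [1]=0x6c [2]=0x64 [3]=0xe6 (big-endian) → word 0xa46c64e6
chan [25+:7] = (word>>25) & 0x7f = 82
id [24+:1] = (word>>24) & 0x1 = 0
slot [20+:4] = (word>>20) & 0xf = 6  ←
bank [4+:16] = (word>>4) & 0xffff = 50766
flags [1+:3] = (word>>1) & 0x7 = 3
mode [0+:1] = (word>>0) & 0x1 = 0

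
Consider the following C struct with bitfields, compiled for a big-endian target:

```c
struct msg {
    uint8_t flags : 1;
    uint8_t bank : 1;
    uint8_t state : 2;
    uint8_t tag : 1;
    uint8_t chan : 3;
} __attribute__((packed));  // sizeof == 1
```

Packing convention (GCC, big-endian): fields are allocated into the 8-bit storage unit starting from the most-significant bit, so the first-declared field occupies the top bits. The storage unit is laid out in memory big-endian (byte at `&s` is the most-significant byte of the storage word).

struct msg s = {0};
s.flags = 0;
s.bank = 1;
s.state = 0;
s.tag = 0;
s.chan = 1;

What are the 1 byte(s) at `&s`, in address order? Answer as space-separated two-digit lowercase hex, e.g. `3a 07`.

41

[7+:1] flags=0 & 0x1 = 0x0; word=0x00
[6+:1] bank=1 & 0x1 = 0x1; word=0x40
[4+:2] state=0 & 0x3 = 0x0; word=0x40
[3+:1] tag=0 & 0x1 = 0x0; word=0x40
[0+:3] chan=1 & 0x7 = 0x1; word=0x41
word = 0x41 → big-endian bytes:
  [0]=0x41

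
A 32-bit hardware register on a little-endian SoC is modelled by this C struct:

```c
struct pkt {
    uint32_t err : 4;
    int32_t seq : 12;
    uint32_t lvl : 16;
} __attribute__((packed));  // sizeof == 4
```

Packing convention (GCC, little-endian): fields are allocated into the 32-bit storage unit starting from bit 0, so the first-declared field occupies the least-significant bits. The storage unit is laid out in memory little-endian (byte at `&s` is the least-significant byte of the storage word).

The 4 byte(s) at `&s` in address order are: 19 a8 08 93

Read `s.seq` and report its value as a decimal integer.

-1407

[0]=0x19 [1]=0xa8 [2]=0x08 [3]=0x93 (little-endian) → word 0x9308a819
err [0+:4] = (word>>0) & 0xf = 9
seq [4+:12] = (word>>4) & 0xfff = 2689  ←
lvl [16+:16] = (word>>16) & 0xffff = 37640
seq signed 12b, MSB=1: 2689 - 4096 = -1407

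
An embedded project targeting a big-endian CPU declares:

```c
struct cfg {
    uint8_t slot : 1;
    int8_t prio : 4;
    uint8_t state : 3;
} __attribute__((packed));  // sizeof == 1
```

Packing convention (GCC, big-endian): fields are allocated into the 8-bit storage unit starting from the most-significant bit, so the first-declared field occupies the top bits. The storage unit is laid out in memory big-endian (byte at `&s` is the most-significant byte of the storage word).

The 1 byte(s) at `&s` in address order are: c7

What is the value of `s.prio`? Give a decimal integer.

-8

[0]=0xc7 (big-endian) → word 0xc7
slot:1 @ bit 7 → (0xc7>>7)&0x1 = 0x1
prio:4 @ bit 3 → (0xc7>>3)&0xf = 0x8  ←
state:3 @ bit 0 → (0xc7>>0)&0x7 = 0x7
prio signed 4b, MSB=1: 8 - 16 = -8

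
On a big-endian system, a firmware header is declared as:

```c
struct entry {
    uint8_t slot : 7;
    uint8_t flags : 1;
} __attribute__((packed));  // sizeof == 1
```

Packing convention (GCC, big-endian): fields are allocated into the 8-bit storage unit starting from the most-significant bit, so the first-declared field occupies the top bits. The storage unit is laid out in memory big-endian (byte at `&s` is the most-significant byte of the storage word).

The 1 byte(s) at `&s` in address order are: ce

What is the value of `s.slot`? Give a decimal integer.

103

[0]=0xce (big-endian) → word 0xce
slot [1+:7] = (word>>1) & 0x7f = 103  ←
flags [0+:1] = (word>>0) & 0x1 = 0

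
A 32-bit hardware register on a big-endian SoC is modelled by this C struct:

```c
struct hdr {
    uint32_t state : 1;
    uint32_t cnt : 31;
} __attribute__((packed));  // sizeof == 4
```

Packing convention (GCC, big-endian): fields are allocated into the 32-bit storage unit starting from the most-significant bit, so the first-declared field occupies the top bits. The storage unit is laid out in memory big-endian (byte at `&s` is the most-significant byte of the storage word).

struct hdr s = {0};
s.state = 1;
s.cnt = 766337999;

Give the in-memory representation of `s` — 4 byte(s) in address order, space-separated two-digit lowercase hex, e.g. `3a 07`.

[31+:1] state=1 & 0x1 = 0x1; word=0x80000000
[0+:31] cnt=766337999 & 0x7fffffff = 0x2dad63cf; word=0xadad63cf
word = 0xadad63cf → big-endian bytes:
  [0]=0xad  [1]=0xad  [2]=0x63  [3]=0xcf

ad ad 63 cf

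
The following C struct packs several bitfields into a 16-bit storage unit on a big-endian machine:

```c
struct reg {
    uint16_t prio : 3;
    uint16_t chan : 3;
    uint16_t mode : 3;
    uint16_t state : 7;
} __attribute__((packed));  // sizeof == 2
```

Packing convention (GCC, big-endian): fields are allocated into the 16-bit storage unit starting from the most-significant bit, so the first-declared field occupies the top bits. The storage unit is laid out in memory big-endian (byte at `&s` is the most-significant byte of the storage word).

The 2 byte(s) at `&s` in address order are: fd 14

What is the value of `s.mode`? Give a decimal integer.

[0]=0xfd [1]=0x14 (big-endian) → word 0xfd14
prio:3 @ bit 13 → (0xfd14>>13)&0x7 = 0x7
chan:3 @ bit 10 → (0xfd14>>10)&0x7 = 0x7
mode:3 @ bit 7 → (0xfd14>>7)&0x7 = 0x2  ←
state:7 @ bit 0 → (0xfd14>>0)&0x7f = 0x14

2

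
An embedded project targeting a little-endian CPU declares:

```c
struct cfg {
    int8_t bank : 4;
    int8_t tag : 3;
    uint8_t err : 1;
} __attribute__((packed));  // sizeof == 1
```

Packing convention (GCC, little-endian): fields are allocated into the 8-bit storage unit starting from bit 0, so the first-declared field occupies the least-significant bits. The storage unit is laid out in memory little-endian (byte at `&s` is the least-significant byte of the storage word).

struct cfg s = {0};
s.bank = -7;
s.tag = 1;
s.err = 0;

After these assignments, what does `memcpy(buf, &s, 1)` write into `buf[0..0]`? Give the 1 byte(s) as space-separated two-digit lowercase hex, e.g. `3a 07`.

19

bank:4 = -7 → 0x9 << 0 → word 0x09
tag:3 = 1 → 0x1 << 4 → word 0x19
err:1 = 0 → 0x0 << 7 → word 0x19
word = 0x19 → little-endian bytes:
  [0]=0x19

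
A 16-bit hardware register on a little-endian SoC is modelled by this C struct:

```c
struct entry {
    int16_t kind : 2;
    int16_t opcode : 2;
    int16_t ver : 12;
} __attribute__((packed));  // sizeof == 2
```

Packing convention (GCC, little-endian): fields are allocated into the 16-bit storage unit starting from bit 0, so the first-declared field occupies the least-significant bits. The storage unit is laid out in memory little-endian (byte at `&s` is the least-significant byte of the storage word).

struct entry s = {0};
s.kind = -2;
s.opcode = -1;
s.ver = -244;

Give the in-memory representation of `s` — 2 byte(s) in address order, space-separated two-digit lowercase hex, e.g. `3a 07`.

ce f0

kind:2 = -2 → 0x2 << 0 → word 0x0002
opcode:2 = -1 → 0x3 << 2 → word 0x000e
ver:12 = -244 → 0xf0c << 4 → word 0xf0ce
word = 0xf0ce → little-endian bytes:
  [0]=0xce  [1]=0xf0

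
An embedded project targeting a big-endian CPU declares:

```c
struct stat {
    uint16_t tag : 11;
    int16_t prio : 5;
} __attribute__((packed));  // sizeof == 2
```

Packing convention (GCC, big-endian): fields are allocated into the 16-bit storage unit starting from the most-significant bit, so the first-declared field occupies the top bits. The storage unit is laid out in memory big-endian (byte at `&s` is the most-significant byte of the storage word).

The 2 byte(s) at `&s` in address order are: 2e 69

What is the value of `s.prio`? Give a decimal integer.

[0]=0x2e [1]=0x69 (big-endian) → word 0x2e69
tag:11 @ bit 5 → (0x2e69>>5)&0x7ff = 0x173
prio:5 @ bit 0 → (0x2e69>>0)&0x1f = 0x9  ←
prio signed 5b, MSB=0: value = 9

9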